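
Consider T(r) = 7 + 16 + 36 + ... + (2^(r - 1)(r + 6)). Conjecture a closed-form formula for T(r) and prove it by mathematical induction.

We claim T(r) = 2^r(r + 5) - 5 for all r ≥ 1.
Base step (r = 1): T(1) = 7, and the closed form gives 7. They agree.
Inductive step: suppose the statement holds for some p ≥ 1, so T(p) = 2^p(p + 5) - 5.
Then T(p+1) = T(p) + (2^p(p + 7)) = (2^p(p + 5) - 5) + (2^p(p + 7)).
Simplifying, T(p+1) = 2·2^p·p + 12·2^p - 5 = 2^(p+1)((p+1) + 5) - 5,
which is the closed form with r = p+1.
This completes the induction.

T(r) = 2^r(r + 5) - 5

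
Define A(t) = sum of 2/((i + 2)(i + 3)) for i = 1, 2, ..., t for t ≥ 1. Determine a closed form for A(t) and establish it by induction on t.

We claim A(t) = 2t/(3(t + 3)) for all t ≥ 1.
Base case (t = 1): A(1) = 1/6, and the closed form gives 1/6. They agree.
Inductive step: suppose the statement holds for some i ≥ 1, so A(i) = 2i/(3(i + 3)).
Then A(i+1) = A(i) + (2/((i + 3)(i + 4))) = (2i/(3(i + 3))) + (2/((i + 3)(i + 4))).
Simplifying, A(i+1) = 2(i + 1)/(3(i + 4)) = 2(i+1)/(3((i+1) + 3)),
which is the closed form with t = i+1.
This completes the induction.

A(t) = 2t/(3(t + 3))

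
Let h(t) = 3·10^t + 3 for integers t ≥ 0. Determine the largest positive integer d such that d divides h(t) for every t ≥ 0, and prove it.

d = 3

Computing the first values: h(0) = 6 and h(1) = 33; gcd(6, 33) = 3, so d ≤ 3.
We prove 3 | 3·10^t + 3 for all t ≥ 0 by induction on t.
Base step (t = 0): h(0) = 6 = 3·(2), so 3 | h(0).
For the inductive step, assume it holds for an arbitrary m ≥ 0, i.e. 3 | h(m). Then
h(m+1) = 3·10^(m+1) + 3 = 10·(3·10^m + 3) - 27 = 10·h(m) - 27. The first term is divisible by 3 by the inductive hypothesis, and -27 is divisible by 3. Hence 3 | h(m+1).
Hence, by induction on t, the claim holds for every t ≥ 0.
Therefore the largest such d is 3.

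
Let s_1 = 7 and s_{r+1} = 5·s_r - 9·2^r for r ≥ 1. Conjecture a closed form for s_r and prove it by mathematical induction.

s_r = 3·2^r + 5^(r - 1)

Computing the first terms: s_1 = 7, s_2 = 17, s_3 = 49. This suggests s_r = 3·2^r + 5^(r - 1).
For the base case r = 1: the formula gives 7 = 7 = s_1.
Suppose the result is true for r = m, so s_m = 3·2^m + 5^(m - 1).
Then s_{m+1} = 5·s_m - 9·2^m = 5·(3·2^m + 5^(m - 1)) - 9·2^m = 3·2^(m + 1) + 5^m = 3·2^(m+1) + 5^((m+1) - 1),
which is the claimed formula at r = m+1.
By induction, the statement is established for all r ≥ 1.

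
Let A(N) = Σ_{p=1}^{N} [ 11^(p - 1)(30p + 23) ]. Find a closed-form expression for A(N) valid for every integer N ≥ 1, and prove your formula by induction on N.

We claim A(N) = 11^N(3N + 2) - 2 for all N ≥ 1.
Base case (N = 1): A(1) = 53, and the closed form gives 53. They agree.
Suppose the result is true for N = p, so A(p) = 11^p(3p + 2) - 2.
Then A(p+1) = A(p) + (11^p(30p + 53)) = (11^p(3p + 2) - 2) + (11^p(30p + 53)).
Simplifying, A(p+1) = 33·11^p·p + 55·11^p - 2 = 11^(p+1)(3(p+1) + 2) - 2,
which is the closed form with N = p+1.
By the principle of mathematical induction, the result holds for all N ≥ 1.

A(N) = 11^N(3N + 2) - 2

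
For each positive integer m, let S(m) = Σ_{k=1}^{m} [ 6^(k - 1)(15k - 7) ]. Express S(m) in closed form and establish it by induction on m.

We claim S(m) = 6^m(3m - 2) + 2 for all m ≥ 1.
For the base case m = 1: S(1) = 8, and the closed form gives 8. They agree.
For the inductive step, assume it holds for an arbitrary k ≥ 1, so S(k) = 6^k(3k - 2) + 2.
Then S(k+1) = S(k) + (6^k(15k + 8)) = (6^k(3k - 2) + 2) + (6^k(15k + 8)).
Simplifying, S(k+1) = 18·6^k·k + 6·6^k + 2 = 6^(k+1)(3(k+1) - 2) + 2,
which is the closed form with m = k+1.
This completes the induction.

S(m) = 6^m(3m - 2) + 2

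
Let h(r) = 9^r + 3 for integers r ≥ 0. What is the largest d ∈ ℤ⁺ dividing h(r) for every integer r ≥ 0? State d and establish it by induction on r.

d = 4

Computing the first values: h(0) = 4 and h(1) = 12; gcd(4, 12) = 4, so d ≤ 4.
We prove 4 | 9^r + 3 for all r ≥ 0 by induction on r.
Base case (r = 0): h(0) = 4 = 4·(1), so 4 | h(0).
Inductive step: assume the claim holds for r = m, i.e. 4 | h(m). Then
h(m+1) = 9^(m+1) + 3 = 9·(9^m + 3) - 24 = 9·h(m) - 24. The first term is divisible by 4 by the inductive hypothesis, and -24 is divisible by 4. Hence 4 | h(m+1).
Hence, by induction on r, the claim holds for every r ≥ 0.
Therefore the largest such d is 4.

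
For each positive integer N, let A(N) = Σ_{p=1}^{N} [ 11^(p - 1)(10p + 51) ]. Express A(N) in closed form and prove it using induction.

We claim A(N) = 11^N(N + 5) - 5 for all N ≥ 1.
Base step (N = 1): A(1) = 61, and the closed form gives 61. They agree.
Inductive step: assume the claim holds for N = p, so A(p) = 11^p(p + 5) - 5.
Then A(p+1) = A(p) + (11^p(10p + 61)) = (11^p(p + 5) - 5) + (11^p(10p + 61)).
Simplifying, A(p+1) = 11·11^p·p + 66·11^p - 5 = 11^(p+1)((p+1) + 5) - 5,
which is the closed form with N = p+1.
By the principle of mathematical induction, the result holds for all N ≥ 1.

A(N) = 11^N(N + 5) - 5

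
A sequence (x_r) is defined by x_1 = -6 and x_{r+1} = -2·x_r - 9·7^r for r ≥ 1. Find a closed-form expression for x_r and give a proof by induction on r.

Computing the first terms: x_1 = -6, x_2 = -51, x_3 = -339. This suggests x_r = (-2)^(r - 1) - 7^r.
Base case (r = 1): the formula gives -6 = -6 = x_1.
Inductive step: suppose the statement holds for some p ≥ 1, so x_p = (-2)^(p - 1) - 7^p.
Then x_{p+1} = -2·x_p - 9·7^p = -2·((-2)^(p - 1) - 7^p) - 9·7^p = (-2)^p - 7^(p + 1) = (-2)^((p+1) - 1) - 7^(p+1),
which is the claimed formula at r = p+1.
By the principle of mathematical induction, the result holds for all r ≥ 1.

x_r = (-2)^(r - 1) - 7^r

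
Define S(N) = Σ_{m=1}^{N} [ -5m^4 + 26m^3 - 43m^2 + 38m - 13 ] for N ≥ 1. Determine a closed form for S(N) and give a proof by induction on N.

S(N) = -N(N^4 - 4N^3 + 3N^2 - 4N + 1)

We claim S(N) = -N(N^4 - 4N^3 + 3N^2 - 4N + 1) for all N ≥ 1.
When N = 1: S(1) = 3, and the closed form gives 3. They agree.
Suppose the result is true for N = m, so S(m) = m(-m^4 + 4m^3 - 3m^2 + 4m - 1).
Then S(m+1) = S(m) + (-5m^4 + 6m^3 + 5m^2 + 10m + 3) = (m(-m^4 + 4m^3 - 3m^2 + 4m - 1)) + (-5m^4 + 6m^3 + 5m^2 + 10m + 3).
Simplifying, S(m+1) = -(m + 1)(m^4 - 3m^2 - 6m - 3) = -(m+1)((m+1)^4 - 4(m+1)^3 + 3(m+1)^2 - 4(m+1) + 1),
which is the closed form with N = m+1.
Hence, by induction on N, the claim holds for every N ≥ 1.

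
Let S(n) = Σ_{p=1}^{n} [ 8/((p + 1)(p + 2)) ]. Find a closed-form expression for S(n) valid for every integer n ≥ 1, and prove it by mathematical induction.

We claim S(n) = 4n/(n + 2) for all n ≥ 1.
When n = 1: S(1) = 4/3, and the closed form gives 4/3. They agree.
Inductive step: suppose the statement holds for some p ≥ 1, so S(p) = 4p/(p + 2).
Then S(p+1) = S(p) + (8/((p + 2)(p + 3))) = (4p/(p + 2)) + (8/((p + 2)(p + 3))).
Simplifying, S(p+1) = 4(p + 1)/(p + 3) = 4(p+1)/((p+1) + 2),
which is the closed form with n = p+1.
By the principle of mathematical induction, the result holds for all n ≥ 1.

S(n) = 4n/(n + 2)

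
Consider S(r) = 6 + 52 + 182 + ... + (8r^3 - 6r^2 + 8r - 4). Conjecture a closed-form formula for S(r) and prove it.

We claim S(r) = r(2r^3 + 2r^2 + 3r - 1) for all r ≥ 1.
When r = 1: S(1) = 6, and the closed form gives 6. They agree.
For the inductive step, assume it holds for an arbitrary j ≥ 1, so S(j) = j(2j^3 + 2j^2 + 3j - 1).
Then S(j+1) = S(j) + (8j^3 + 18j^2 + 20j + 6) = (j(2j^3 + 2j^2 + 3j - 1)) + (8j^3 + 18j^2 + 20j + 6).
Simplifying, S(j+1) = (j + 1)(2j^3 + 8j^2 + 13j + 6) = (j+1)(2(j+1)^3 + 2(j+1)^2 + 3(j+1) - 1),
which is the closed form with r = j+1.
By the principle of mathematical induction, the result holds for all r ≥ 1.

S(r) = r(2r^3 + 2r^2 + 3r - 1)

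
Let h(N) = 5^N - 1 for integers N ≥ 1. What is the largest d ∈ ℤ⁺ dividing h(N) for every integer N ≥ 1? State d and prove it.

d = 4

Computing the first values: h(1) = 4 and h(2) = 24; gcd(4, 24) = 4, so d ≤ 4.
We prove 4 | 5^N - 1 for all N ≥ 1 by induction on N.
For the base case N = 1: h(1) = 4 = 4·(1), so 4 | h(1).
Inductive step: suppose the statement holds for some p ≥ 1, i.e. 4 | h(p). Then
5^{p+1} − 1^{p+1} = 5·5^p − 1·1^p = 5·(5^p − 1^p) + (4)·1^p. The first term is divisible by 4 by the inductive hypothesis, and the second term (4)·1^p is divisible by 4 since 4 | 4. Hence 4 | h(p+1).
By the principle of mathematical induction, the result holds for all N ≥ 1.
Therefore the largest such d is 4.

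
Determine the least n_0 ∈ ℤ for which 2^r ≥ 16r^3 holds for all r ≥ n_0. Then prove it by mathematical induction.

n_0 = 16

At r = 15: 32768 < 54000, so the inequality fails and n_0 ≥ 16. We prove 2^r ≥ 16r^3 for all r ≥ 16.
Base case (r = 16): 2^r = 65536 and 16r^3 = 65536, so 65536 ≥ 65536.
Suppose the result is true for r = p, so 2^p ≥ 16p^3.
Then 2^(p + 1) = 2·(2^p) ≥ 2·(16p^3).
Also, for p ≥ 16 we have 2·(16p^3) ≥ 16(p+1)^3, since 2 ≥ (1 + 1/p)^3 for all p ≥ 16.
Combining, 2^(p + 1) ≥ 16(p+1)^3.
By induction, the statement is established for all r ≥ 16.
Hence the smallest such n_0 is 16.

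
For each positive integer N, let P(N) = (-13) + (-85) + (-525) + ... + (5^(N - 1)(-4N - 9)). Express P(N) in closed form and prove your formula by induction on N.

We claim P(N) = -5^N(N + 2) + 2 for all N ≥ 1.
For the base case N = 1: P(1) = -13, and the closed form gives -13. They agree.
Inductive step: suppose the statement holds for some j ≥ 1, so P(j) = -5^j(j + 2) + 2.
Then P(j+1) = P(j) + (5^j(-4j - 13)) = (-5^j(j + 2) + 2) + (5^j(-4j - 13)).
Simplifying, P(j+1) = -5·5^j·j - 15·5^j + 2 = -5^(j+1)((j+1) + 2) + 2,
which is the closed form with N = j+1.
By induction, the statement is established for all N ≥ 1.

P(N) = -5^N(N + 2) + 2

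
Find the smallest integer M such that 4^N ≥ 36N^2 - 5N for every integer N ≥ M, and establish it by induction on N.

M = 5

At N = 4: 256 < 556, so the inequality fails and M ≥ 5. We prove 4^N ≥ 36N^2 - 5N for all N ≥ 5.
When N = 5: 4^N = 1024 and 36N^2 - 5N = 875, so 1024 ≥ 875.
Inductive step: suppose the statement holds for some m ≥ 5, so 4^m ≥ 36m^2 - 5m.
Then 4^(m + 1) = 4·(4^m) ≥ 4·(36m^2 - 5m).
Also, for m ≥ 5 we have 4·(36m^2 - 5m) ≥ 36(m+1)^2 - 5(m+1), since 4·(36m^2 - 5m) − (36(m+1)^2 - 5(m+1)) = 108m^2 - 87m - 31, which is nonnegative for all m ≥ 5.
Combining, 4^(m + 1) ≥ 36(m+1)^2 - 5(m+1).
This completes the induction.
Hence the smallest such M is 5.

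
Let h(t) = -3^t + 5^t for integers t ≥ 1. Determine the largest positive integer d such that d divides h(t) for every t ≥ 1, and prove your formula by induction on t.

Computing the first values: h(1) = 2 and h(2) = 16; gcd(2, 16) = 2, so d ≤ 2.
We prove 2 | -3^t + 5^t for all t ≥ 1 by induction on t.
When t = 1: h(1) = 2 = 2·(1), so 2 | h(1).
For the inductive step, assume it holds for an arbitrary m ≥ 1, i.e. 2 | h(m). Then
5^{m+1} − 3^{m+1} = 5·5^m − 3·3^m = 5·(5^m − 3^m) + (2)·3^m. The first term is divisible by 2 by the inductive hypothesis, and the second term (2)·3^m is divisible by 2 since 2 | 2. Hence 2 | h(m+1).
This completes the induction.
Therefore the largest such d is 2.

d = 2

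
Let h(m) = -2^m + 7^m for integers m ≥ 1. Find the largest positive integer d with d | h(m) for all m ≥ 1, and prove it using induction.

d = 5

Computing the first values: h(1) = 5 and h(2) = 45; gcd(5, 45) = 5, so d ≤ 5.
We prove 5 | -2^m + 7^m for all m ≥ 1 by induction on m.
For the base case m = 1: h(1) = 5 = 5·(1), so 5 | h(1).
For the inductive step, assume it holds for an arbitrary i ≥ 1, i.e. 5 | h(i). Then
7^{i+1} − 2^{i+1} = 7·7^i − 2·2^i = 7·(7^i − 2^i) + (5)·2^i. The first term is divisible by 5 by the inductive hypothesis, and the second term (5)·2^i is divisible by 5 since 5 | 5. Hence 5 | h(i+1).
By the principle of mathematical induction, the result holds for all m ≥ 1.
Therefore the largest such d is 5.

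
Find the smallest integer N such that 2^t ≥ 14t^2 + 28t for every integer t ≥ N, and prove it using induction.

At t = 10: 1024 < 1680, so the inequality fails and N ≥ 11. We prove 2^t ≥ 14t^2 + 28t for all t ≥ 11.
For the base case t = 11: 2^t = 2048 and 14t^2 + 28t = 2002, so 2048 ≥ 2002.
Suppose the result is true for t = p, so 2^p ≥ 14p^2 + 28p.
Then 2^(p + 1) = 2·(2^p) ≥ 2·(14p^2 + 28p).
Also, for p ≥ 11 we have 2·(14p^2 + 28p) ≥ 14(p+1)^2 + 28(p+1), since 2·(14p^2 + 28p) − (14(p+1)^2 + 28(p+1)) = 14p^2 - 42, which is nonnegative for all p ≥ 11.
Combining, 2^(p + 1) ≥ 14(p+1)^2 + 28(p+1).
Hence, by induction on t, the claim holds for every t ≥ 11.
Hence the smallest such N is 11.

N = 11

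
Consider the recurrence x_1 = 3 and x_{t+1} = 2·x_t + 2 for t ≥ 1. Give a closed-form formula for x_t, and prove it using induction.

Computing the first terms: x_1 = 3, x_2 = 8, x_3 = 18. This suggests x_t = 5·2^(t - 1) - 2.
When t = 1: the formula gives 3 = 3 = x_1.
For the inductive step, assume it holds for an arbitrary p ≥ 1, so x_p = 5·2^(p - 1) - 2.
Then x_{p+1} = 2·x_p + 2 = 2·(5·2^(p - 1) - 2) + 2 = 5·2^p - 2 = 5·2^((p+1) - 1) - 2,
which is the claimed formula at t = p+1.
By induction, the statement is established for all t ≥ 1.

x_t = 5·2^(t - 1) - 2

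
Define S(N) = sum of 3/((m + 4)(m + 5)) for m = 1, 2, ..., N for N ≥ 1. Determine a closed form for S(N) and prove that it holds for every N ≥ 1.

We claim S(N) = 3N/(5(N + 5)) for all N ≥ 1.
Base step (N = 1): S(1) = 1/10, and the closed form gives 1/10. They agree.
For the inductive step, assume it holds for an arbitrary m ≥ 1, so S(m) = 3m/(5(m + 5)).
Then S(m+1) = S(m) + (3/((m + 5)(m + 6))) = (3m/(5(m + 5))) + (3/((m + 5)(m + 6))).
Simplifying, S(m+1) = 3(m + 1)/(5(m + 6)) = 3(m+1)/(5((m+1) + 5)),
which is the closed form with N = m+1.
By induction, the statement is established for all N ≥ 1.

S(N) = 3N/(5(N + 5))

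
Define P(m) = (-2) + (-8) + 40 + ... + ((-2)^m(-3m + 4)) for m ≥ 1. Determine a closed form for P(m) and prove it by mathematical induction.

P(m) = 2(-2)^m(-m + 1) - 2

We claim P(m) = 2(-2)^m(-m + 1) - 2 for all m ≥ 1.
When m = 1: P(1) = -2, and the closed form gives -2. They agree.
Suppose the result is true for m = j, so P(j) = 2(-2)^j(-j + 1) - 2.
Then P(j+1) = P(j) + ((-2)^(j + 1)(-3j + 1)) = (2(-2)^j(-j + 1) - 2) + ((-2)^(j + 1)(-3j + 1)).
Simplifying, P(j+1) = 4(-2)^j·j - 2 = 2(-2)^(j+1)(-(j+1) + 1) - 2,
which is the closed form with m = j+1.
Hence, by induction on m, the claim holds for every m ≥ 1.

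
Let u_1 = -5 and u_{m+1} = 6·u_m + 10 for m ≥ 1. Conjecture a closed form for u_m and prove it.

u_m = -3·6^(m - 1) - 2

Computing the first terms: u_1 = -5, u_2 = -20, u_3 = -110. This suggests u_m = -3·6^(m - 1) - 2.
When m = 1: the formula gives -5 = -5 = u_1.
For the inductive step, assume it holds for an arbitrary p ≥ 1, so u_p = -3·6^(p - 1) - 2.
Then u_{p+1} = 6·u_p + 10 = 6·(-3·6^(p - 1) - 2) + 10 = -3·6^p - 2 = -3·6^((p+1) - 1) - 2,
which is the claimed formula at m = p+1.
This completes the induction.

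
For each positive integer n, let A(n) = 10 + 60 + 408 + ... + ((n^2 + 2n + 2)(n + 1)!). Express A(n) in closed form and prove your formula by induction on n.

We claim A(n) = (n + 1)(n + 2)! - 2 for all n ≥ 1.
Base step (n = 1): A(1) = 10, and the closed form gives 10. They agree.
Inductive step: assume the claim holds for n = j, so A(j) = (j + 1)(j + 2)! - 2.
Then A(j+1) = A(j) + ((j^2 + 4j + 5)(j + 2)!) = ((j + 1)(j + 2)! - 2) + ((j^2 + 4j + 5)(j + 2)!).
Simplifying, A(j+1) = ((j+1) + 1)((j+1) + 2)! - 2,
which is the closed form with n = j+1.
Hence, by induction on n, the claim holds for every n ≥ 1.

A(n) = (n + 1)(n + 2)! - 2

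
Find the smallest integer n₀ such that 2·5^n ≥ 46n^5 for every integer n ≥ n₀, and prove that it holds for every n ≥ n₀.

At n = 8: 781250 < 1507328, so the inequality fails and n₀ ≥ 9. We prove 2·5^n ≥ 46n^5 for all n ≥ 9.
For the base case n = 9: 2·5^n = 3906250 and 46n^5 = 2716254, so 3906250 ≥ 2716254.
For the inductive step, assume it holds for an arbitrary r ≥ 9, so 2·5^r ≥ 46r^5.
Then 2·5^(r + 1) = 5·(2·5^r) ≥ 5·(46r^5).
Also, for r ≥ 9 we have 5·(46r^5) ≥ 46(r+1)^5, since 5 ≥ (1 + 1/r)^5 for all r ≥ 9.
Combining, 2·5^(r + 1) ≥ 46(r+1)^5.
By induction, the statement is established for all n ≥ 9.
Hence the smallest such n₀ is 9.

n₀ = 9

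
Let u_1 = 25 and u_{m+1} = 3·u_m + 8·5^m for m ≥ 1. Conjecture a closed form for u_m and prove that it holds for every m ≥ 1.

Computing the first terms: u_1 = 25, u_2 = 115, u_3 = 545. This suggests u_m = 5·3^(m - 1) + 4·5^m.
Base step (m = 1): the formula gives 25 = 25 = u_1.
For the inductive step, assume it holds for an arbitrary j ≥ 1, so u_j = 5·3^(j - 1) + 4·5^j.
Then u_{j+1} = 3·u_j + 8·5^j = 3·(5·3^(j - 1) + 4·5^j) + 8·5^j = 5·3^j + 4·5^(j + 1) = 5·3^((j+1) - 1) + 4·5^(j+1),
which is the claimed formula at m = j+1.
By the principle of mathematical induction, the result holds for all m ≥ 1.

u_m = 5·3^(m - 1) + 4·5^m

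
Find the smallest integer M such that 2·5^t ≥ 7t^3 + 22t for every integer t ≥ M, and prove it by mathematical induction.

M = 4

At t = 3: 250 < 255, so the inequality fails and M ≥ 4. We prove 2·5^t ≥ 7t^3 + 22t for all t ≥ 4.
Base step (t = 4): 2·5^t = 1250 and 7t^3 + 22t = 536, so 1250 ≥ 536.
For the inductive step, assume it holds for an arbitrary i ≥ 4, so 2·5^i ≥ 7i^3 + 22i.
Then 2·5^(i + 1) = 5·(2·5^i) ≥ 5·(7i^3 + 22i).
Also, for i ≥ 4 we have 5·(7i^3 + 22i) ≥ 7(i+1)^3 + 22(i+1), since 5·(7i^3 + 22i) − (7(i+1)^3 + 22(i+1)) = 28i^3 - 21i^2 + 67i - 29, which is nonnegative for all i ≥ 4.
Combining, 2·5^(i + 1) ≥ 7(i+1)^3 + 22(i+1).
This completes the induction.
Hence the smallest such M is 4.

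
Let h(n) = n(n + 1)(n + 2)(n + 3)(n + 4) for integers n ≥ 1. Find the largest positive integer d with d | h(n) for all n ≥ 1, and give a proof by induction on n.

Computing the first values: h(1) = 120 and h(2) = 720; gcd(120, 720) = 120, so d ≤ 120.
We prove 120 | n(n + 1)(n + 2)(n + 3)(n + 4) for all n ≥ 1 by induction on n.
Base step (n = 1): h(1) = 120 = 120·(1), so 120 | h(1).
Inductive step: assume the claim holds for n = k, i.e. 120 | h(k). Then
h(k+1) − h(k) = (k+1)·(k+2)·(k+3)·(k+4)·(k+5) − k·(k+1)·(k+2)·(k+3)·(k+4) = (k+1)·(k+2)·(k+3)·(k+4)·[(k+5) − k] = 5·(k+1)·(k+2)·(k+3)·(k+4). The product of 4 consecutive integers is divisible by (4)! = 24, so h(k+1) − h(k) is divisible by 5·24 = 120. By the inductive hypothesis 120 | h(k), hence 120 | h(k+1).
This completes the induction.
Therefore the largest such d is 120.

d = 120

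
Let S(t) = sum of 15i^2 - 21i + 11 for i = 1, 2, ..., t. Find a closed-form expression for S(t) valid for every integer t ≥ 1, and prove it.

We claim S(t) = t(5t^2 - 3t + 3) for all t ≥ 1.
When t = 1: S(1) = 5, and the closed form gives 5. They agree.
For the inductive step, assume it holds for an arbitrary i ≥ 1, so S(i) = i(5i^2 - 3i + 3).
Then S(i+1) = S(i) + (15i^2 + 9i + 5) = (i(5i^2 - 3i + 3)) + (15i^2 + 9i + 5).
Simplifying, S(i+1) = (i + 1)(5i^2 + 7i + 5) = (i+1)(5(i+1)^2 - 3(i+1) + 3),
which is the closed form with t = i+1.
By induction, the statement is established for all t ≥ 1.

S(t) = t(5t^2 - 3t + 3)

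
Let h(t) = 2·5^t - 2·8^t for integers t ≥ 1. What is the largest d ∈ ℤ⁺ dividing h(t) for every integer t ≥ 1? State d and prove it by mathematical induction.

Computing the first values: h(1) = -6 and h(2) = -78; gcd(-6, -78) = 6, so d ≤ 6.
We prove 6 | 2·5^t - 2·8^t for all t ≥ 1 by induction on t.
Base step (t = 1): h(1) = -6 = 6·(-1), so 6 | h(1).
For the inductive step, assume it holds for an arbitrary r ≥ 1, i.e. 6 | h(r). Then
h(r+1) − 8·h(r) = (2·5^(r+1) - 2·8^(r+1)) − 8·(2·5^r - 2·8^r) = (2)·5^r·(5 − 8) = (-6)·5^r. Since 6 | h(r) by the inductive hypothesis, 6 | 8·h(r); and 6 | -6 since -6 = 6·-1. Therefore 6 | h(r+1).
This completes the induction.
Therefore the largest such d is 6.

d = 6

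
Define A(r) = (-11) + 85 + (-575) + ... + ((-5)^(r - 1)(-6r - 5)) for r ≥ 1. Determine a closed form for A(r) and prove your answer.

A(r) = (-5)^r(r + 1) - 1

We claim A(r) = (-5)^r(r + 1) - 1 for all r ≥ 1.
When r = 1: A(1) = -11, and the closed form gives -11. They agree.
Inductive step: assume the claim holds for r = m, so A(m) = (-5)^m(m + 1) - 1.
Then A(m+1) = A(m) + ((-5)^m(-6m - 11)) = ((-5)^m(m + 1) - 1) + ((-5)^m(-6m - 11)).
Simplifying, A(m+1) = -5(-5)^m·m - 10(-5)^m - 1 = (-5)^(m+1)((m+1) + 1) - 1,
which is the closed form with r = m+1.
By the principle of mathematical induction, the result holds for all r ≥ 1.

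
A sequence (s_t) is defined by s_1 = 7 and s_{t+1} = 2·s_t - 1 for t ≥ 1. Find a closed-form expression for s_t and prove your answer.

s_t = 3·2^t + 1

Computing the first terms: s_1 = 7, s_2 = 13, s_3 = 25. This suggests s_t = 3·2^t + 1.
Base step (t = 1): the formula gives 7 = 7 = s_1.
Inductive step: assume the claim holds for t = k, so s_k = 3·2^k + 1.
Then s_{k+1} = 2·s_k - 1 = 2·(3·2^k + 1) - 1 = 3·2^(k + 1) + 1,
which is the claimed formula at t = k+1.
Hence, by induction on t, the claim holds for every t ≥ 1.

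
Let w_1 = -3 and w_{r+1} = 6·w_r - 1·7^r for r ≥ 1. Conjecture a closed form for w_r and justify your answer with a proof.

w_r = 4·6^(r - 1) - 7^r

Computing the first terms: w_1 = -3, w_2 = -25, w_3 = -199. This suggests w_r = 4·6^(r - 1) - 7^r.
Base case (r = 1): the formula gives -3 = -3 = w_1.
Inductive step: suppose the statement holds for some p ≥ 1, so w_p = 4·6^(p - 1) - 7^p.
Then w_{p+1} = 6·w_p - 1·7^p = 6·(4·6^(p - 1) - 7^p) - 1·7^p = 4·6^p - 7^(p + 1) = 4·6^((p+1) - 1) - 7^(p+1),
which is the claimed formula at r = p+1.
By induction, the statement is established for all r ≥ 1.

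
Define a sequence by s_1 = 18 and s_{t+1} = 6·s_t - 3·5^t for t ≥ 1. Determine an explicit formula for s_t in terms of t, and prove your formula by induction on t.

Computing the first terms: s_1 = 18, s_2 = 93, s_3 = 483. This suggests s_t = 3·5^t + 3·6^(t - 1).
Base step (t = 1): the formula gives 18 = 18 = s_1.
Inductive step: suppose the statement holds for some r ≥ 1, so s_r = 3·5^r + 3·6^(r - 1).
Then s_{r+1} = 6·s_r - 3·5^r = 6·(3·5^r + 3·6^(r - 1)) - 3·5^r = 3·5^(r + 1) + 3·6^r = 3·5^(r+1) + 3·6^((r+1) - 1),
which is the claimed formula at t = r+1.
This completes the induction.

s_t = 3·5^t + 3·6^(t - 1)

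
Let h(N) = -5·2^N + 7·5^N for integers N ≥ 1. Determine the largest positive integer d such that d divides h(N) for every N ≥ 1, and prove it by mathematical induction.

d = 5

Computing the first values: h(1) = 25 and h(2) = 155; gcd(25, 155) = 5, so d ≤ 5.
We prove 5 | -5·2^N + 7·5^N for all N ≥ 1 by induction on N.
For the base case N = 1: h(1) = 25 = 5·(5), so 5 | h(1).
For the inductive step, assume it holds for an arbitrary r ≥ 1, i.e. 5 | h(r). Then
h(r+1) − 5·h(r) = (-5·2^(r+1) + 7·5^(r+1)) − 5·(-5·2^r + 7·5^r) = (-5)·2^r·(2 − 5) = (15)·2^r. Since 5 | h(r) by the inductive hypothesis, 5 | 5·h(r); and 5 | 15 since 15 = 5·3. Therefore 5 | h(r+1).
By the principle of mathematical induction, the result holds for all N ≥ 1.
Therefore the largest such d is 5.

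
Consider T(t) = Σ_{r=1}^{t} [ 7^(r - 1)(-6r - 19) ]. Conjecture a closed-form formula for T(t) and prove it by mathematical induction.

T(t) = -7^t(t + 3) + 3

We claim T(t) = -7^t(t + 3) + 3 for all t ≥ 1.
Base step (t = 1): T(1) = -25, and the closed form gives -25. They agree.
For the inductive step, assume it holds for an arbitrary r ≥ 1, so T(r) = -7^r(r + 3) + 3.
Then T(r+1) = T(r) + (7^r(-6r - 25)) = (-7^r(r + 3) + 3) + (7^r(-6r - 25)).
Simplifying, T(r+1) = -7·7^r·r - 28·7^r + 3 = -7^(r+1)((r+1) + 3) + 3,
which is the closed form with t = r+1.
By induction, the statement is established for all t ≥ 1.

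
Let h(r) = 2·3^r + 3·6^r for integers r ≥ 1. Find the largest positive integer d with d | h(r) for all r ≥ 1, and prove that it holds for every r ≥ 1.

d = 6

Computing the first values: h(1) = 24 and h(2) = 126; gcd(24, 126) = 6, so d ≤ 6.
We prove 6 | 2·3^r + 3·6^r for all r ≥ 1 by induction on r.
Base case (r = 1): h(1) = 24 = 6·(4), so 6 | h(1).
Inductive step: assume the claim holds for r = i, i.e. 6 | h(i). Then
h(i+1) − 6·h(i) = (2·3^(i+1) + 3·6^(i+1)) − 6·(2·3^i + 3·6^i) = (2)·3^i·(3 − 6) = (-6)·3^i. Since 6 | h(i) by the inductive hypothesis, 6 | 6·h(i); and 6 | -6 since -6 = 6·-1. Therefore 6 | h(i+1).
This completes the induction.
Therefore the largest such d is 6.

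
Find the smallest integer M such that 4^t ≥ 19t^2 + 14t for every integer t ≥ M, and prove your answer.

At t = 4: 256 < 360, so the inequality fails and M ≥ 5. We prove 4^t ≥ 19t^2 + 14t for all t ≥ 5.
When t = 5: 4^t = 1024 and 19t^2 + 14t = 545, so 1024 ≥ 545.
Suppose the result is true for t = m, so 4^m ≥ 19m^2 + 14m.
Then 4^(m + 1) = 4·(4^m) ≥ 4·(19m^2 + 14m).
Also, for m ≥ 5 we have 4·(19m^2 + 14m) ≥ 19(m+1)^2 + 14(m+1), since 4·(19m^2 + 14m) − (19(m+1)^2 + 14(m+1)) = 57m^2 + 4m - 33, which is nonnegative for all m ≥ 5.
Combining, 4^(m + 1) ≥ 19(m+1)^2 + 14(m+1).
By induction, the statement is established for all t ≥ 5.
Hence the smallest such M is 5.

M = 5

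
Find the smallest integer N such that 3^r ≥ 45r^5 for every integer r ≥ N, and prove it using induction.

N = 17

At r = 16: 43046721 < 47185920, so the inequality fails and N ≥ 17. We prove 3^r ≥ 45r^5 for all r ≥ 17.
For the base case r = 17: 3^r = 129140163 and 45r^5 = 63893565, so 129140163 ≥ 63893565.
Inductive step: assume the claim holds for r = k, so 3^k ≥ 45k^5.
Then 3^(k + 1) = 3·(3^k) ≥ 3·(45k^5).
Also, for k ≥ 17 we have 3·(45k^5) ≥ 45(k+1)^5, since 3 ≥ (1 + 1/k)^5 for all k ≥ 17.
Combining, 3^(k + 1) ≥ 45(k+1)^5.
By the principle of mathematical induction, the result holds for all r ≥ 17.
Hence the smallest such N is 17.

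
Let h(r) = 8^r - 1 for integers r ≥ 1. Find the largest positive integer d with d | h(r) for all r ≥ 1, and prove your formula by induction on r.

d = 7

Computing the first values: h(1) = 7 and h(2) = 63; gcd(7, 63) = 7, so d ≤ 7.
We prove 7 | 8^r - 1 for all r ≥ 1 by induction on r.
When r = 1: h(1) = 7 = 7·(1), so 7 | h(1).
Inductive step: assume the claim holds for r = p, i.e. 7 | h(p). Then
8^{p+1} − 1^{p+1} = 8·8^p − 1·1^p = 8·(8^p − 1^p) + (7)·1^p. The first term is divisible by 7 by the inductive hypothesis, and the second term (7)·1^p is divisible by 7 since 7 | 7. Hence 7 | h(p+1).
This completes the induction.
Therefore the largest such d is 7.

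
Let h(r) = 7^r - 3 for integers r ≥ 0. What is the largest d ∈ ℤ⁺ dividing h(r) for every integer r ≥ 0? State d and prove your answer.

Computing the first values: h(0) = -2 and h(1) = 4; gcd(-2, 4) = 2, so d ≤ 2.
We prove 2 | 7^r - 3 for all r ≥ 0 by induction on r.
Base step (r = 0): h(0) = -2 = 2·(-1), so 2 | h(0).
Suppose the result is true for r = i, i.e. 2 | h(i). Then
h(i+1) = 7^(i+1) - 3 = 7·(7^i - 3) + 18 = 7·h(i) + 18. The first term is divisible by 2 by the inductive hypothesis, and 18 is divisible by 2. Hence 2 | h(i+1).
This completes the induction.
Therefore the largest such d is 2.

d = 2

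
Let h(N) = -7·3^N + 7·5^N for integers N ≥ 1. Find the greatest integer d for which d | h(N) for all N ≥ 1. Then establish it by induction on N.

d = 14

Computing the first values: h(1) = 14 and h(2) = 112; gcd(14, 112) = 14, so d ≤ 14.
We prove 14 | -7·3^N + 7·5^N for all N ≥ 1 by induction on N.
For the base case N = 1: h(1) = 14 = 14·(1), so 14 | h(1).
Inductive step: suppose the statement holds for some k ≥ 1, i.e. 14 | h(k). Then
h(k+1) − 5·h(k) = (-7·3^(k+1) + 7·5^(k+1)) − 5·(-7·3^k + 7·5^k) = (-7)·3^k·(3 − 5) = (14)·3^k. Since 14 | h(k) by the inductive hypothesis, 14 | 5·h(k); and 14 | 14 since 14 = 14·1. Therefore 14 | h(k+1).
By induction, the statement is established for all N ≥ 1.
Therefore the largest such d is 14.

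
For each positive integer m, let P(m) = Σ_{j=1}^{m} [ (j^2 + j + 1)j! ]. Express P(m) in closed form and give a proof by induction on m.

P(m) = (m + 1)(m + 1)! - 1

We claim P(m) = (m + 1)(m + 1)! - 1 for all m ≥ 1.
For the base case m = 1: P(1) = 3, and the closed form gives 3. They agree.
Inductive step: suppose the statement holds for some j ≥ 1, so P(j) = (j + 1)(j + 1)! - 1.
Then P(j+1) = P(j) + ((j^2 + 3j + 3)(j + 1)!) = ((j + 1)(j + 1)! - 1) + ((j^2 + 3j + 3)(j + 1)!).
Simplifying, P(j+1) = ((j+1) + 1)((j+1) + 1)! - 1,
which is the closed form with m = j+1.
By induction, the statement is established for all m ≥ 1.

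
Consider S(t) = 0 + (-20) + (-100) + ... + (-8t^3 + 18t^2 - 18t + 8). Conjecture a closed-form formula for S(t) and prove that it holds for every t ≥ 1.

S(t) = -2t(t - 1)(t^2 + 1)

We claim S(t) = -2t(t - 1)(t^2 + 1) for all t ≥ 1.
When t = 1: S(1) = 0, and the closed form gives 0. They agree.
Inductive step: suppose the statement holds for some i ≥ 1, so S(i) = 2i(-i^3 + i^2 - i + 1).
Then S(i+1) = S(i) + (2i(-4i^2 - 3i - 3)) = (2i(-i^3 + i^2 - i + 1)) + (2i(-4i^2 - 3i - 3)).
Simplifying, S(i+1) = -2i(i + 1)(i^2 + 2i + 2) = -2(i+1)((i+1) - 1)((i+1)^2 + 1),
which is the closed form with t = i+1.
By the principle of mathematical induction, the result holds for all t ≥ 1.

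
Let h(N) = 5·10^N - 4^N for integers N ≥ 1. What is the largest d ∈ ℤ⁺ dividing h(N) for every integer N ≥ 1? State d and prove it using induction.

Computing the first values: h(1) = 46 and h(2) = 484; gcd(46, 484) = 2, so d ≤ 2.
We prove 2 | 5·10^N - 4^N for all N ≥ 1 by induction on N.
Base case (N = 1): h(1) = 46 = 2·(23), so 2 | h(1).
For the inductive step, assume it holds for an arbitrary r ≥ 1, i.e. 2 | h(r). Then
h(r+1) − 10·h(r) = (5·10^(r+1) - 4^(r+1)) − 10·(5·10^r - 4^r) = (-1)·4^r·(4 − 10) = (6)·4^r. Since 2 | h(r) by the inductive hypothesis, 2 | 10·h(r); and 2 | 6 since 6 = 2·3. Therefore 2 | h(r+1).
This completes the induction.
Therefore the largest such d is 2.

d = 2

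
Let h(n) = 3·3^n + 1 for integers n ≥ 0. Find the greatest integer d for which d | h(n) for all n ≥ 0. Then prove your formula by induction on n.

d = 2

Computing the first values: h(0) = 4 and h(1) = 10; gcd(4, 10) = 2, so d ≤ 2.
We prove 2 | 3·3^n + 1 for all n ≥ 0 by induction on n.
When n = 0: h(0) = 4 = 2·(2), so 2 | h(0).
Suppose the result is true for n = m, i.e. 2 | h(m). Then
h(m+1) = 3·3^(m+1) + 1 = 3·(3·3^m + 1) - 2 = 3·h(m) - 2. The first term is divisible by 2 by the inductive hypothesis, and -2 is divisible by 2. Hence 2 | h(m+1).
Hence, by induction on n, the claim holds for every n ≥ 0.
Therefore the largest such d is 2.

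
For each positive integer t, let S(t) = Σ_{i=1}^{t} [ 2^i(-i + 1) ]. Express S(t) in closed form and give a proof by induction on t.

S(t) = 2·2^t(-t + 2) - 4

We claim S(t) = 2·2^t(-t + 2) - 4 for all t ≥ 1.
When t = 1: S(1) = 0, and the closed form gives 0. They agree.
Suppose the result is true for t = i, so S(i) = 2·2^i(-i + 2) - 4.
Then S(i+1) = S(i) + (-2^(i + 1)i) = (2·2^i(-i + 2) - 4) + (-2^(i + 1)i).
Simplifying, S(i+1) = -4·2^i·i + 4·2^i - 4 = 2·2^(i+1)(-(i+1) + 2) - 4,
which is the closed form with t = i+1.
This completes the induction.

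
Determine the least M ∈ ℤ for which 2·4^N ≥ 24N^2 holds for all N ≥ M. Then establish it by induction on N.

M = 4

At N = 3: 128 < 216, so the inequality fails and M ≥ 4. We prove 2·4^N ≥ 24N^2 for all N ≥ 4.
For the base case N = 4: 2·4^N = 512 and 24N^2 = 384, so 512 ≥ 384.
For the inductive step, assume it holds for an arbitrary j ≥ 4, so 2·4^j ≥ 24j^2.
Then 2·4^(j + 1) = 4·(2·4^j) ≥ 4·(24j^2).
Also, for j ≥ 4 we have 4·(24j^2) ≥ 24(j+1)^2, since 4 ≥ (1 + 1/j)^2 for all j ≥ 4.
Combining, 2·4^(j + 1) ≥ 24(j+1)^2.
By induction, the statement is established for all N ≥ 4.
Hence the smallest such M is 4.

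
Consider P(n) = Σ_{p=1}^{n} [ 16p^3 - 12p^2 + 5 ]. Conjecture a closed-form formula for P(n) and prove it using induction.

We claim P(n) = n(4n^3 + 4n^2 - 2n + 3) for all n ≥ 1.
Base case (n = 1): P(1) = 9, and the closed form gives 9. They agree.
Suppose the result is true for n = p, so P(p) = p(4p^3 + 4p^2 - 2p + 3).
Then P(p+1) = P(p) + (16(p + 1)^3 - 12(p + 1)^2 + 5) = (p(4p^3 + 4p^2 - 2p + 3)) + (16(p + 1)^3 - 12(p + 1)^2 + 5).
Simplifying, P(p+1) = (p + 1)(4p^3 + 16p^2 + 18p + 9) = (p+1)(4(p+1)^3 + 4(p+1)^2 - 2(p+1) + 3),
which is the closed form with n = p+1.
Hence, by induction on n, the claim holds for every n ≥ 1.

P(n) = n(4n^3 + 4n^2 - 2n + 3)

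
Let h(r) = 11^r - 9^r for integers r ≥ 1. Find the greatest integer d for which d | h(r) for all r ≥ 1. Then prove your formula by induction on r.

Computing the first values: h(1) = 2 and h(2) = 40; gcd(2, 40) = 2, so d ≤ 2.
We prove 2 | 11^r - 9^r for all r ≥ 1 by induction on r.
Base step (r = 1): h(1) = 2 = 2·(1), so 2 | h(1).
Inductive step: assume the claim holds for r = j, i.e. 2 | h(j). Then
11^{j+1} − 9^{j+1} = 11·11^j − 9·9^j = 11·(11^j − 9^j) + (2)·9^j. The first term is divisible by 2 by the inductive hypothesis, and the second term (2)·9^j is divisible by 2 since 2 | 2. Hence 2 | h(j+1).
By the principle of mathematical induction, the result holds for all r ≥ 1.
Therefore the largest such d is 2.

d = 2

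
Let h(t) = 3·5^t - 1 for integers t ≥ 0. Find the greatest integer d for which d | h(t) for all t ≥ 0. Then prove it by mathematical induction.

Computing the first values: h(0) = 2 and h(1) = 14; gcd(2, 14) = 2, so d ≤ 2.
We prove 2 | 3·5^t - 1 for all t ≥ 0 by induction on t.
When t = 0: h(0) = 2 = 2·(1), so 2 | h(0).
Suppose the result is true for t = p, i.e. 2 | h(p). Then
h(p+1) = 3·5^(p+1) - 1 = 5·(3·5^p - 1) + 4 = 5·h(p) + 4. The first term is divisible by 2 by the inductive hypothesis, and 4 is divisible by 2. Hence 2 | h(p+1).
Hence, by induction on t, the claim holds for every t ≥ 0.
Therefore the largest such d is 2.

d = 2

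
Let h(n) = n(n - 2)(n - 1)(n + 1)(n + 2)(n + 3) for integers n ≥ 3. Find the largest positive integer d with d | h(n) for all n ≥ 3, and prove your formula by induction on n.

d = 720

Computing the first values: h(3) = 720 and h(4) = 5040; gcd(720, 5040) = 720, so d ≤ 720.
We prove 720 | n(n - 2)(n - 1)(n + 1)(n + 2)(n + 3) for all n ≥ 3 by induction on n.
Base step (n = 3): h(3) = 720 = 720·(1), so 720 | h(3).
Suppose the result is true for n = j, i.e. 720 | h(j). Then
h(j+1) − h(j) = (j-1)·j·(j+1)·(j+2)·(j+3)·(j+4) − (j-2)·(j-1)·j·(j+1)·(j+2)·(j+3) = (j-1)·j·(j+1)·(j+2)·(j+3)·[(j+4) − (j-2)] = 6·(j-1)·j·(j+1)·(j+2)·(j+3). The product of 5 consecutive integers is divisible by (5)! = 120, so h(j+1) − h(j) is divisible by 6·120 = 720. By the inductive hypothesis 720 | h(j), hence 720 | h(j+1).
Hence, by induction on n, the claim holds for every n ≥ 3.
Therefore the largest such d is 720.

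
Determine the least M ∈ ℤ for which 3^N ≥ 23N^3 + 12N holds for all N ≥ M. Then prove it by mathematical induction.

At N = 8: 6561 < 11872, so the inequality fails and M ≥ 9. We prove 3^N ≥ 23N^3 + 12N for all N ≥ 9.
When N = 9: 3^N = 19683 and 23N^3 + 12N = 16875, so 19683 ≥ 16875.
Inductive step: suppose the statement holds for some m ≥ 9, so 3^m ≥ 23m^3 + 12m.
Then 3^(m + 1) = 3·(3^m) ≥ 3·(23m^3 + 12m).
Also, for m ≥ 9 we have 3·(23m^3 + 12m) ≥ 23(m+1)^3 + 12(m+1), since 3·(23m^3 + 12m) − (23(m+1)^3 + 12(m+1)) = 46m^3 - 69m^2 - 45m - 35, which is nonnegative for all m ≥ 9.
Combining, 3^(m + 1) ≥ 23(m+1)^3 + 12(m+1).
This completes the induction.
Hence the smallest such M is 9.

M = 9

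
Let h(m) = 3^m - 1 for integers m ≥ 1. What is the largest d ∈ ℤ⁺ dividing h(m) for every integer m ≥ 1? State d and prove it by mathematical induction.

d = 2

Computing the first values: h(1) = 2 and h(2) = 8; gcd(2, 8) = 2, so d ≤ 2.
We prove 2 | 3^m - 1 for all m ≥ 1 by induction on m.
Base step (m = 1): h(1) = 2 = 2·(1), so 2 | h(1).
Inductive step: assume the claim holds for m = p, i.e. 2 | h(p). Then
3^{p+1} − 1^{p+1} = 3·3^p − 1·1^p = 3·(3^p − 1^p) + (2)·1^p. The first term is divisible by 2 by the inductive hypothesis, and the second term (2)·1^p is divisible by 2 since 2 | 2. Hence 2 | h(p+1).
By induction, the statement is established for all m ≥ 1.
Therefore the largest such d is 2.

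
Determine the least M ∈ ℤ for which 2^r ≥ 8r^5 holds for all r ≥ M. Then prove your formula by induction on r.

At r = 26: 67108864 < 95051008, so the inequality fails and M ≥ 27. We prove 2^r ≥ 8r^5 for all r ≥ 27.
Base step (r = 27): 2^r = 134217728 and 8r^5 = 114791256, so 134217728 ≥ 114791256.
Inductive step: assume the claim holds for r = j, so 2^j ≥ 8j^5.
Then 2^(j + 1) = 2·(2^j) ≥ 2·(8j^5).
Also, for j ≥ 27 we have 2·(8j^5) ≥ 8(j+1)^5, since 2 ≥ (1 + 1/j)^5 for all j ≥ 27.
Combining, 2^(j + 1) ≥ 8(j+1)^5.
Hence, by induction on r, the claim holds for every r ≥ 27.
Hence the smallest such M is 27.

M = 27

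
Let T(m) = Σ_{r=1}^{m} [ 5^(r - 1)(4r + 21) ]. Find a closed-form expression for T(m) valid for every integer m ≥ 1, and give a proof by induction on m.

T(m) = 5^m(m + 5) - 5

We claim T(m) = 5^m(m + 5) - 5 for all m ≥ 1.
Base case (m = 1): T(1) = 25, and the closed form gives 25. They agree.
Suppose the result is true for m = r, so T(r) = 5^r(r + 5) - 5.
Then T(r+1) = T(r) + (5^r(4r + 25)) = (5^r(r + 5) - 5) + (5^r(4r + 25)).
Simplifying, T(r+1) = 5·5^r·r + 30·5^r - 5 = 5^(r+1)((r+1) + 5) - 5,
which is the closed form with m = r+1.
Hence, by induction on m, the claim holds for every m ≥ 1.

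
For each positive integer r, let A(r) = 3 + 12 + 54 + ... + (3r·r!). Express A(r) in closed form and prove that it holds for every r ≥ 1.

A(r) = (3r + 3)r! - 3

We claim A(r) = (3r + 3)r! - 3 for all r ≥ 1.
When r = 1: A(1) = 3, and the closed form gives 3. They agree.
For the inductive step, assume it holds for an arbitrary m ≥ 1, so A(m) = (3m + 3)m! - 3.
Then A(m+1) = A(m) + (3(m + 1)(m + 1)!) = ((3m + 3)m! - 3) + (3(m + 1)(m + 1)!).
Simplifying, A(m+1) = (3(m+1) + 3)(m+1)! - 3,
which is the closed form with r = m+1.
By induction, the statement is established for all r ≥ 1.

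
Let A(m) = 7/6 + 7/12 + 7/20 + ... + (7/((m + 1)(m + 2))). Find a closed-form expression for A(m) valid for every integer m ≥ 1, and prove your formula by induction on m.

A(m) = 7m/(2(m + 2))

We claim A(m) = 7m/(2(m + 2)) for all m ≥ 1.
Base case (m = 1): A(1) = 7/6, and the closed form gives 7/6. They agree.
Suppose the result is true for m = i, so A(i) = 7i/(2(i + 2)).
Then A(i+1) = A(i) + (7/((i + 2)(i + 3))) = (7i/(2(i + 2))) + (7/((i + 2)(i + 3))).
Simplifying, A(i+1) = 7(i + 1)/(2(i + 3)) = 7(i+1)/(2((i+1) + 2)),
which is the closed form with m = i+1.
This completes the induction.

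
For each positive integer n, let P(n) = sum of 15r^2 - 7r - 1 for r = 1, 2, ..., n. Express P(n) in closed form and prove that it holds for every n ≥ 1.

We claim P(n) = n(5n^2 + 4n - 2) for all n ≥ 1.
Base step (n = 1): P(1) = 7, and the closed form gives 7. They agree.
Inductive step: assume the claim holds for n = r, so P(r) = r(5r^2 + 4r - 2).
Then P(r+1) = P(r) + (15r^2 + 23r + 7) = (r(5r^2 + 4r - 2)) + (15r^2 + 23r + 7).
Simplifying, P(r+1) = (r + 1)(5r^2 + 14r + 7) = (r+1)(5(r+1)^2 + 4(r+1) - 2),
which is the closed form with n = r+1.
This completes the induction.

P(n) = n(5n^2 + 4n - 2)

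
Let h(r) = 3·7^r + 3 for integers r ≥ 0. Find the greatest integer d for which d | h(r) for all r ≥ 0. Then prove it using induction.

Computing the first values: h(0) = 6 and h(1) = 24; gcd(6, 24) = 6, so d ≤ 6.
We prove 6 | 3·7^r + 3 for all r ≥ 0 by induction on r.
Base step (r = 0): h(0) = 6 = 6·(1), so 6 | h(0).
For the inductive step, assume it holds for an arbitrary m ≥ 0, i.e. 6 | h(m). Then
h(m+1) = 3·7^(m+1) + 3 = 7·(3·7^m + 3) - 18 = 7·h(m) - 18. The first term is divisible by 6 by the inductive hypothesis, and -18 is divisible by 6. Hence 6 | h(m+1).
By induction, the statement is established for all r ≥ 0.
Therefore the largest such d is 6.

d = 6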